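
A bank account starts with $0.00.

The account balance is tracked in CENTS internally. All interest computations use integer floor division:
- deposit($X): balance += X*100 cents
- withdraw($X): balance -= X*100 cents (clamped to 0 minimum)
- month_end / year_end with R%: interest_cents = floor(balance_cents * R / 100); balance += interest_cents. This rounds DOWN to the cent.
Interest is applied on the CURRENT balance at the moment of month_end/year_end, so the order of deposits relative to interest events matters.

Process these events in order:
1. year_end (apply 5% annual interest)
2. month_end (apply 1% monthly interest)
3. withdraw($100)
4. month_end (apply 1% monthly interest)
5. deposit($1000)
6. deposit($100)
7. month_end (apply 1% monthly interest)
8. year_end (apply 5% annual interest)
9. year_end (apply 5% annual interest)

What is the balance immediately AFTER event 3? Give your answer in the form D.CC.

After 1 (year_end (apply 5% annual interest)): balance=$0.00 total_interest=$0.00
After 2 (month_end (apply 1% monthly interest)): balance=$0.00 total_interest=$0.00
After 3 (withdraw($100)): balance=$0.00 total_interest=$0.00

Answer: 0.00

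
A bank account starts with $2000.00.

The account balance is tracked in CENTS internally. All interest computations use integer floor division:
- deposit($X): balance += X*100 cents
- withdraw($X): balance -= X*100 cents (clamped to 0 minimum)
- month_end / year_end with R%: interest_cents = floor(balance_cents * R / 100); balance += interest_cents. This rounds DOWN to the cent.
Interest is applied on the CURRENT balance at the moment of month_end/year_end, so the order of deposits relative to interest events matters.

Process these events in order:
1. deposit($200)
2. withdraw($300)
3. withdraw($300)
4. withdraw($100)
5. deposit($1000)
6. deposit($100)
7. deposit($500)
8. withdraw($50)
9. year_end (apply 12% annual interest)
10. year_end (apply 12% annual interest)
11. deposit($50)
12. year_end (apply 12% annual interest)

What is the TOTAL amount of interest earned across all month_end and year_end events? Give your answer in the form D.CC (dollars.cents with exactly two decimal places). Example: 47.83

After 1 (deposit($200)): balance=$2200.00 total_interest=$0.00
After 2 (withdraw($300)): balance=$1900.00 total_interest=$0.00
After 3 (withdraw($300)): balance=$1600.00 total_interest=$0.00
After 4 (withdraw($100)): balance=$1500.00 total_interest=$0.00
After 5 (deposit($1000)): balance=$2500.00 total_interest=$0.00
After 6 (deposit($100)): balance=$2600.00 total_interest=$0.00
After 7 (deposit($500)): balance=$3100.00 total_interest=$0.00
After 8 (withdraw($50)): balance=$3050.00 total_interest=$0.00
After 9 (year_end (apply 12% annual interest)): balance=$3416.00 total_interest=$366.00
After 10 (year_end (apply 12% annual interest)): balance=$3825.92 total_interest=$775.92
After 11 (deposit($50)): balance=$3875.92 total_interest=$775.92
After 12 (year_end (apply 12% annual interest)): balance=$4341.03 total_interest=$1241.03

Answer: 1241.03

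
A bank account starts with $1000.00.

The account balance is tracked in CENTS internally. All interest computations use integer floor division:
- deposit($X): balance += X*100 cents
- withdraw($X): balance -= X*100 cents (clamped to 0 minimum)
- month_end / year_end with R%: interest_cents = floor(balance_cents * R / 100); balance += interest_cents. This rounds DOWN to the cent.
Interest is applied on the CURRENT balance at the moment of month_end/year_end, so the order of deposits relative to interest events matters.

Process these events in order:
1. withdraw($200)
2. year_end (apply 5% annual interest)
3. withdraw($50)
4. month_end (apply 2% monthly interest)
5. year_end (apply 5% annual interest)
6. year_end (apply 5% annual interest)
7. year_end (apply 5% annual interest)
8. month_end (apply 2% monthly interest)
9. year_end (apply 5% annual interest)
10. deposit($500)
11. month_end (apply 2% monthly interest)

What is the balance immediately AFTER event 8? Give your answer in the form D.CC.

Answer: 951.45

Derivation:
After 1 (withdraw($200)): balance=$800.00 total_interest=$0.00
After 2 (year_end (apply 5% annual interest)): balance=$840.00 total_interest=$40.00
After 3 (withdraw($50)): balance=$790.00 total_interest=$40.00
After 4 (month_end (apply 2% monthly interest)): balance=$805.80 total_interest=$55.80
After 5 (year_end (apply 5% annual interest)): balance=$846.09 total_interest=$96.09
After 6 (year_end (apply 5% annual interest)): balance=$888.39 total_interest=$138.39
After 7 (year_end (apply 5% annual interest)): balance=$932.80 total_interest=$182.80
After 8 (month_end (apply 2% monthly interest)): balance=$951.45 total_interest=$201.45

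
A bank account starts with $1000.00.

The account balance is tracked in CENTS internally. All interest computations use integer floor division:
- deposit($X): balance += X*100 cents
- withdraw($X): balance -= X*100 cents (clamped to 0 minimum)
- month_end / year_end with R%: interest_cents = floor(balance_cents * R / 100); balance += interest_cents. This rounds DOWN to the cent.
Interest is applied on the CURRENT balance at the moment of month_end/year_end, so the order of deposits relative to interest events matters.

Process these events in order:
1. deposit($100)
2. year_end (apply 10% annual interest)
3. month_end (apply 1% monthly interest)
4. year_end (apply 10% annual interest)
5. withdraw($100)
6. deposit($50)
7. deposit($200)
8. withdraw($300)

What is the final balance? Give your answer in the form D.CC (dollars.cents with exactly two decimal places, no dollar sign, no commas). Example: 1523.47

After 1 (deposit($100)): balance=$1100.00 total_interest=$0.00
After 2 (year_end (apply 10% annual interest)): balance=$1210.00 total_interest=$110.00
After 3 (month_end (apply 1% monthly interest)): balance=$1222.10 total_interest=$122.10
After 4 (year_end (apply 10% annual interest)): balance=$1344.31 total_interest=$244.31
After 5 (withdraw($100)): balance=$1244.31 total_interest=$244.31
After 6 (deposit($50)): balance=$1294.31 total_interest=$244.31
After 7 (deposit($200)): balance=$1494.31 total_interest=$244.31
After 8 (withdraw($300)): balance=$1194.31 total_interest=$244.31

Answer: 1194.31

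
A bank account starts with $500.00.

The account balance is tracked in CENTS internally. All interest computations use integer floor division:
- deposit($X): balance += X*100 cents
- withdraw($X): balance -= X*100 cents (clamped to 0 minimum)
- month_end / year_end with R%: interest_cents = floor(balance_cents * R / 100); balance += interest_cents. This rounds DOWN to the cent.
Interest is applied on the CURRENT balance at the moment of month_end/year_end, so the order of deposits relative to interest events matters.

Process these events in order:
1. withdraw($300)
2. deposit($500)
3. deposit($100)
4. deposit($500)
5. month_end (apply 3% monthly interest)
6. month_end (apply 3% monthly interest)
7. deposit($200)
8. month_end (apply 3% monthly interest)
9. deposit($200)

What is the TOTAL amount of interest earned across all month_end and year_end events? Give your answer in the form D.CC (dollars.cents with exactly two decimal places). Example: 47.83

After 1 (withdraw($300)): balance=$200.00 total_interest=$0.00
After 2 (deposit($500)): balance=$700.00 total_interest=$0.00
After 3 (deposit($100)): balance=$800.00 total_interest=$0.00
After 4 (deposit($500)): balance=$1300.00 total_interest=$0.00
After 5 (month_end (apply 3% monthly interest)): balance=$1339.00 total_interest=$39.00
After 6 (month_end (apply 3% monthly interest)): balance=$1379.17 total_interest=$79.17
After 7 (deposit($200)): balance=$1579.17 total_interest=$79.17
After 8 (month_end (apply 3% monthly interest)): balance=$1626.54 total_interest=$126.54
After 9 (deposit($200)): balance=$1826.54 total_interest=$126.54

Answer: 126.54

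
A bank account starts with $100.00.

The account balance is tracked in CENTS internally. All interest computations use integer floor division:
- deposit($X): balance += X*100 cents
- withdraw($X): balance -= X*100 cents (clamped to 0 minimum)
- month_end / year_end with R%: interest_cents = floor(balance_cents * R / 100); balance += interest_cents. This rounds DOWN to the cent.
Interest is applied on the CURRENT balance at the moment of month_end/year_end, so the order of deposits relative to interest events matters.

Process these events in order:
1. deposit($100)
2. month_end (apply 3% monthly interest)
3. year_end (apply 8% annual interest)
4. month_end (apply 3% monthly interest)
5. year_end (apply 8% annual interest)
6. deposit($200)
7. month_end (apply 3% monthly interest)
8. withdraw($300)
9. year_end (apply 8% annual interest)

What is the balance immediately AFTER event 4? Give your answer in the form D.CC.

After 1 (deposit($100)): balance=$200.00 total_interest=$0.00
After 2 (month_end (apply 3% monthly interest)): balance=$206.00 total_interest=$6.00
After 3 (year_end (apply 8% annual interest)): balance=$222.48 total_interest=$22.48
After 4 (month_end (apply 3% monthly interest)): balance=$229.15 total_interest=$29.15

Answer: 229.15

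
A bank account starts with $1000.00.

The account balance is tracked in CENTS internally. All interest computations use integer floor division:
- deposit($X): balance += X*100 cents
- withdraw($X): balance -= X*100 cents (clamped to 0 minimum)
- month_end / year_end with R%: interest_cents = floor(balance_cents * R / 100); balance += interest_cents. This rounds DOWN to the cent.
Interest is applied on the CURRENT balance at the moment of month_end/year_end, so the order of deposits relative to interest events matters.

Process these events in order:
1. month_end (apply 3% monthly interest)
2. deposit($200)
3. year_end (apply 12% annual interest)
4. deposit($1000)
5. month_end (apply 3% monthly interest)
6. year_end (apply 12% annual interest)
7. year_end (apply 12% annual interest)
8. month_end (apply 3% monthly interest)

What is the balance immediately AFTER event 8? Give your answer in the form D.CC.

After 1 (month_end (apply 3% monthly interest)): balance=$1030.00 total_interest=$30.00
After 2 (deposit($200)): balance=$1230.00 total_interest=$30.00
After 3 (year_end (apply 12% annual interest)): balance=$1377.60 total_interest=$177.60
After 4 (deposit($1000)): balance=$2377.60 total_interest=$177.60
After 5 (month_end (apply 3% monthly interest)): balance=$2448.92 total_interest=$248.92
After 6 (year_end (apply 12% annual interest)): balance=$2742.79 total_interest=$542.79
After 7 (year_end (apply 12% annual interest)): balance=$3071.92 total_interest=$871.92
After 8 (month_end (apply 3% monthly interest)): balance=$3164.07 total_interest=$964.07

Answer: 3164.07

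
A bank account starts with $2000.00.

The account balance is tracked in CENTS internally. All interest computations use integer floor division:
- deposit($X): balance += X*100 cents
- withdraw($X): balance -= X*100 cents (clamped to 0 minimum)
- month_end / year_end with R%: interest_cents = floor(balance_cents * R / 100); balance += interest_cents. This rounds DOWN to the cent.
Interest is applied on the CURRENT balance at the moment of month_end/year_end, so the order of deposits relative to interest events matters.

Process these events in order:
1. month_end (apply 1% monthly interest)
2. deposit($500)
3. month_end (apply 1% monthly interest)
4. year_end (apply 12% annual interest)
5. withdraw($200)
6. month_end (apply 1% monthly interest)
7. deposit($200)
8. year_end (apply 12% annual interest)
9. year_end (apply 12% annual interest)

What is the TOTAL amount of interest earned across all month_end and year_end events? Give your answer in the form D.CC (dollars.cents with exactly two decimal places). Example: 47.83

Answer: 1109.05

Derivation:
After 1 (month_end (apply 1% monthly interest)): balance=$2020.00 total_interest=$20.00
After 2 (deposit($500)): balance=$2520.00 total_interest=$20.00
After 3 (month_end (apply 1% monthly interest)): balance=$2545.20 total_interest=$45.20
After 4 (year_end (apply 12% annual interest)): balance=$2850.62 total_interest=$350.62
After 5 (withdraw($200)): balance=$2650.62 total_interest=$350.62
After 6 (month_end (apply 1% monthly interest)): balance=$2677.12 total_interest=$377.12
After 7 (deposit($200)): balance=$2877.12 total_interest=$377.12
After 8 (year_end (apply 12% annual interest)): balance=$3222.37 total_interest=$722.37
After 9 (year_end (apply 12% annual interest)): balance=$3609.05 total_interest=$1109.05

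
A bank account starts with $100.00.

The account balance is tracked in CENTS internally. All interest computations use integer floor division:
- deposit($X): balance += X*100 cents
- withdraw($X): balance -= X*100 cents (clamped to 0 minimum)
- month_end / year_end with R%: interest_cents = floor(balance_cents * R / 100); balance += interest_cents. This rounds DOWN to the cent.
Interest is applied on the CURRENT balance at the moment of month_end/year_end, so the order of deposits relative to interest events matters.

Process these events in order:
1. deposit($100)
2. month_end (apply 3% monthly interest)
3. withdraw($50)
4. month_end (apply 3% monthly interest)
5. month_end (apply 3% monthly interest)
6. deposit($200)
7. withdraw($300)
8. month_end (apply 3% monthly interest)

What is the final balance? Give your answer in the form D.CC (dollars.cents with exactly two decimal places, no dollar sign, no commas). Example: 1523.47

Answer: 67.46

Derivation:
After 1 (deposit($100)): balance=$200.00 total_interest=$0.00
After 2 (month_end (apply 3% monthly interest)): balance=$206.00 total_interest=$6.00
After 3 (withdraw($50)): balance=$156.00 total_interest=$6.00
After 4 (month_end (apply 3% monthly interest)): balance=$160.68 total_interest=$10.68
After 5 (month_end (apply 3% monthly interest)): balance=$165.50 total_interest=$15.50
After 6 (deposit($200)): balance=$365.50 total_interest=$15.50
After 7 (withdraw($300)): balance=$65.50 total_interest=$15.50
After 8 (month_end (apply 3% monthly interest)): balance=$67.46 total_interest=$17.46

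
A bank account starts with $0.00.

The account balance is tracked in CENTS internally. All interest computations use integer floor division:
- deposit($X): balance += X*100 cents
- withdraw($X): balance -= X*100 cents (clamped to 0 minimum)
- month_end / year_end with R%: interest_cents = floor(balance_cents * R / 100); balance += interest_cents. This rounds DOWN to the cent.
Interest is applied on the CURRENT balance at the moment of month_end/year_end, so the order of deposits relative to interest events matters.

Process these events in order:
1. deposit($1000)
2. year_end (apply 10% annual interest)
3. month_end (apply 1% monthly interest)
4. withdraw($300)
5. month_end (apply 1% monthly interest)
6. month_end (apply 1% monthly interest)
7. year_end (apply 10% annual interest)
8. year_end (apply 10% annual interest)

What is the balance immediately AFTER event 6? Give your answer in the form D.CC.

After 1 (deposit($1000)): balance=$1000.00 total_interest=$0.00
After 2 (year_end (apply 10% annual interest)): balance=$1100.00 total_interest=$100.00
After 3 (month_end (apply 1% monthly interest)): balance=$1111.00 total_interest=$111.00
After 4 (withdraw($300)): balance=$811.00 total_interest=$111.00
After 5 (month_end (apply 1% monthly interest)): balance=$819.11 total_interest=$119.11
After 6 (month_end (apply 1% monthly interest)): balance=$827.30 total_interest=$127.30

Answer: 827.30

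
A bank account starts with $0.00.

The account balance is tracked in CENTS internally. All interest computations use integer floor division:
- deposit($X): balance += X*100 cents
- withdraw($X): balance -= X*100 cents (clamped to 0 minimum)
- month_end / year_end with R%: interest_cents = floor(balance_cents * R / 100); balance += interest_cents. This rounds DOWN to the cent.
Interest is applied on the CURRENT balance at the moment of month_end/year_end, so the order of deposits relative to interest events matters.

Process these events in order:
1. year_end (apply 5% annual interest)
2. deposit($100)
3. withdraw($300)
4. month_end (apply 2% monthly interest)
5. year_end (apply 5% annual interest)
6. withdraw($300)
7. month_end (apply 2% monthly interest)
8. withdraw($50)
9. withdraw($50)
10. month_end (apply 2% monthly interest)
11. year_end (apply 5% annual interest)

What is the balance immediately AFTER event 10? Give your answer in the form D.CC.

Answer: 0.00

Derivation:
After 1 (year_end (apply 5% annual interest)): balance=$0.00 total_interest=$0.00
After 2 (deposit($100)): balance=$100.00 total_interest=$0.00
After 3 (withdraw($300)): balance=$0.00 total_interest=$0.00
After 4 (month_end (apply 2% monthly interest)): balance=$0.00 total_interest=$0.00
After 5 (year_end (apply 5% annual interest)): balance=$0.00 total_interest=$0.00
After 6 (withdraw($300)): balance=$0.00 total_interest=$0.00
After 7 (month_end (apply 2% monthly interest)): balance=$0.00 total_interest=$0.00
After 8 (withdraw($50)): balance=$0.00 total_interest=$0.00
After 9 (withdraw($50)): balance=$0.00 total_interest=$0.00
After 10 (month_end (apply 2% monthly interest)): balance=$0.00 total_interest=$0.00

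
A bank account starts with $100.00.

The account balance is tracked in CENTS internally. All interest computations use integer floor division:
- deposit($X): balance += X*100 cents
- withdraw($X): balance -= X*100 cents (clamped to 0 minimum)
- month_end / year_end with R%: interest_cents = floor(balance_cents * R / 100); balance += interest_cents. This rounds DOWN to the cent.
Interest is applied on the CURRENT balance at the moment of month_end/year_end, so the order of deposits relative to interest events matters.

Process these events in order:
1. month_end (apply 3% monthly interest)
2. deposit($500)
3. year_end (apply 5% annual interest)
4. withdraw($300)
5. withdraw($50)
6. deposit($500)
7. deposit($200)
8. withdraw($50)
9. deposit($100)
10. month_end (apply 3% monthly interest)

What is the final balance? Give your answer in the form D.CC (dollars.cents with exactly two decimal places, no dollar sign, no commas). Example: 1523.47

After 1 (month_end (apply 3% monthly interest)): balance=$103.00 total_interest=$3.00
After 2 (deposit($500)): balance=$603.00 total_interest=$3.00
After 3 (year_end (apply 5% annual interest)): balance=$633.15 total_interest=$33.15
After 4 (withdraw($300)): balance=$333.15 total_interest=$33.15
After 5 (withdraw($50)): balance=$283.15 total_interest=$33.15
After 6 (deposit($500)): balance=$783.15 total_interest=$33.15
After 7 (deposit($200)): balance=$983.15 total_interest=$33.15
After 8 (withdraw($50)): balance=$933.15 total_interest=$33.15
After 9 (deposit($100)): balance=$1033.15 total_interest=$33.15
After 10 (month_end (apply 3% monthly interest)): balance=$1064.14 total_interest=$64.14

Answer: 1064.14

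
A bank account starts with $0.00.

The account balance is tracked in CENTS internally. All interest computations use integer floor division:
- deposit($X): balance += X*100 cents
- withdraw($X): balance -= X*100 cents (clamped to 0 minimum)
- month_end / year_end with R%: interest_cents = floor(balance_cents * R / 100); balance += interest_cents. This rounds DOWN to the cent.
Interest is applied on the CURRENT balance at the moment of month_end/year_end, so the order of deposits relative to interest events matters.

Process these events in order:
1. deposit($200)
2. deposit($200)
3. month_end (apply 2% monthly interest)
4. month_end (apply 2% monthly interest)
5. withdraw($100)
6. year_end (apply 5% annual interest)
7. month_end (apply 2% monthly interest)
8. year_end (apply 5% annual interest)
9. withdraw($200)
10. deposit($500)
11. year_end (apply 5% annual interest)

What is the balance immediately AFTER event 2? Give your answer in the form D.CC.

After 1 (deposit($200)): balance=$200.00 total_interest=$0.00
After 2 (deposit($200)): balance=$400.00 total_interest=$0.00

Answer: 400.00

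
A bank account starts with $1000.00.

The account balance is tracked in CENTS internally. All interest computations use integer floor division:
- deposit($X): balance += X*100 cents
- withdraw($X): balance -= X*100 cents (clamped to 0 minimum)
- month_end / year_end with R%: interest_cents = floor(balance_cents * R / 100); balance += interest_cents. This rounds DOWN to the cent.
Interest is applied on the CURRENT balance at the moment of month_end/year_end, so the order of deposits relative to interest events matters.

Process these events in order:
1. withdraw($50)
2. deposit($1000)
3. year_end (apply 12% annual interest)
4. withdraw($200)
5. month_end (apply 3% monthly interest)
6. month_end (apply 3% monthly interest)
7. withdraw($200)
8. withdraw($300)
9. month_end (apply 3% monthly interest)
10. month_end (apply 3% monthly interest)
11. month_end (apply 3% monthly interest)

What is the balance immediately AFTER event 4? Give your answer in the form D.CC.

After 1 (withdraw($50)): balance=$950.00 total_interest=$0.00
After 2 (deposit($1000)): balance=$1950.00 total_interest=$0.00
After 3 (year_end (apply 12% annual interest)): balance=$2184.00 total_interest=$234.00
After 4 (withdraw($200)): balance=$1984.00 total_interest=$234.00

Answer: 1984.00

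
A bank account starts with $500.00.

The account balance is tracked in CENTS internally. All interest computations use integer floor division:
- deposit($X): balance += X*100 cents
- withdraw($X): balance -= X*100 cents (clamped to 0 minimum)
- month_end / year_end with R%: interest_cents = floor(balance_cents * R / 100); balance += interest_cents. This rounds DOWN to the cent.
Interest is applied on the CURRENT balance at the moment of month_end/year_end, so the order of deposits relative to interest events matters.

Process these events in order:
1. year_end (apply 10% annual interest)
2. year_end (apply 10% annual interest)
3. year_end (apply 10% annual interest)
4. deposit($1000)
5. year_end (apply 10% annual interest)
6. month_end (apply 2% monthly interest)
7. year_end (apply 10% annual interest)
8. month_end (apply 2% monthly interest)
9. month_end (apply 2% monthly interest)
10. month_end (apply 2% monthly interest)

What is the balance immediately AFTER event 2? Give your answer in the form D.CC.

Answer: 605.00

Derivation:
After 1 (year_end (apply 10% annual interest)): balance=$550.00 total_interest=$50.00
After 2 (year_end (apply 10% annual interest)): balance=$605.00 total_interest=$105.00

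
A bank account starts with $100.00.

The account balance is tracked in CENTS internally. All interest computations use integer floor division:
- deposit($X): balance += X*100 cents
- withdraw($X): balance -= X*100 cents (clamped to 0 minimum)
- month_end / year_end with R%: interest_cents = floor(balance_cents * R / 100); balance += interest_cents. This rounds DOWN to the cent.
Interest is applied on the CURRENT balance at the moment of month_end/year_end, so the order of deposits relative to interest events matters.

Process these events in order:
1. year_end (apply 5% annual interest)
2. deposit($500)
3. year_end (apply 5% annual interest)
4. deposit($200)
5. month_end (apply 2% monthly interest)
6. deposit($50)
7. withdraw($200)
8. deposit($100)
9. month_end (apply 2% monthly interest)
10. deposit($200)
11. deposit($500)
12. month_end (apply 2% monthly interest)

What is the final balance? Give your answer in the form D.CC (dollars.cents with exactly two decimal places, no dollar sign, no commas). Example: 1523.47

After 1 (year_end (apply 5% annual interest)): balance=$105.00 total_interest=$5.00
After 2 (deposit($500)): balance=$605.00 total_interest=$5.00
After 3 (year_end (apply 5% annual interest)): balance=$635.25 total_interest=$35.25
After 4 (deposit($200)): balance=$835.25 total_interest=$35.25
After 5 (month_end (apply 2% monthly interest)): balance=$851.95 total_interest=$51.95
After 6 (deposit($50)): balance=$901.95 total_interest=$51.95
After 7 (withdraw($200)): balance=$701.95 total_interest=$51.95
After 8 (deposit($100)): balance=$801.95 total_interest=$51.95
After 9 (month_end (apply 2% monthly interest)): balance=$817.98 total_interest=$67.98
After 10 (deposit($200)): balance=$1017.98 total_interest=$67.98
After 11 (deposit($500)): balance=$1517.98 total_interest=$67.98
After 12 (month_end (apply 2% monthly interest)): balance=$1548.33 total_interest=$98.33

Answer: 1548.33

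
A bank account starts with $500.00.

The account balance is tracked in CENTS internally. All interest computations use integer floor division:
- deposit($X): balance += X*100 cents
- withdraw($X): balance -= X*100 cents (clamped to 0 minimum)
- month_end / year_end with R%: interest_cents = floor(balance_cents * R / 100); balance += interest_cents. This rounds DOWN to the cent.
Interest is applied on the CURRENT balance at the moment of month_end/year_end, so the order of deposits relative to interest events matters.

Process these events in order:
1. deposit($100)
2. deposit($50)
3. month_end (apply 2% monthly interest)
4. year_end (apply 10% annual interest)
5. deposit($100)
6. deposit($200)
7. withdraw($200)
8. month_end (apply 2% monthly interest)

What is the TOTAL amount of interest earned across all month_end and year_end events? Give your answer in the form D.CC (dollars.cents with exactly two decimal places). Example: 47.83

Answer: 95.88

Derivation:
After 1 (deposit($100)): balance=$600.00 total_interest=$0.00
After 2 (deposit($50)): balance=$650.00 total_interest=$0.00
After 3 (month_end (apply 2% monthly interest)): balance=$663.00 total_interest=$13.00
After 4 (year_end (apply 10% annual interest)): balance=$729.30 total_interest=$79.30
After 5 (deposit($100)): balance=$829.30 total_interest=$79.30
After 6 (deposit($200)): balance=$1029.30 total_interest=$79.30
After 7 (withdraw($200)): balance=$829.30 total_interest=$79.30
After 8 (month_end (apply 2% monthly interest)): balance=$845.88 total_interest=$95.88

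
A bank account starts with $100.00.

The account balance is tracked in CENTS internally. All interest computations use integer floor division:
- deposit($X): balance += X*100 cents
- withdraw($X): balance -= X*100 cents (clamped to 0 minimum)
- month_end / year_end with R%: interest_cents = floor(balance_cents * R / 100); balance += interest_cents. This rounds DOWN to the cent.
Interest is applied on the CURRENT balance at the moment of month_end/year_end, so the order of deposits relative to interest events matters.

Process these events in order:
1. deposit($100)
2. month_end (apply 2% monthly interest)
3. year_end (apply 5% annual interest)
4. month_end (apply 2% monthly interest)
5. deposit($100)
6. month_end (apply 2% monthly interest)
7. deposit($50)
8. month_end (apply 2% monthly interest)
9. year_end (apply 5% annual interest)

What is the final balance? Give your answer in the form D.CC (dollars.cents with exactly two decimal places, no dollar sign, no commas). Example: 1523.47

After 1 (deposit($100)): balance=$200.00 total_interest=$0.00
After 2 (month_end (apply 2% monthly interest)): balance=$204.00 total_interest=$4.00
After 3 (year_end (apply 5% annual interest)): balance=$214.20 total_interest=$14.20
After 4 (month_end (apply 2% monthly interest)): balance=$218.48 total_interest=$18.48
After 5 (deposit($100)): balance=$318.48 total_interest=$18.48
After 6 (month_end (apply 2% monthly interest)): balance=$324.84 total_interest=$24.84
After 7 (deposit($50)): balance=$374.84 total_interest=$24.84
After 8 (month_end (apply 2% monthly interest)): balance=$382.33 total_interest=$32.33
After 9 (year_end (apply 5% annual interest)): balance=$401.44 total_interest=$51.44

Answer: 401.44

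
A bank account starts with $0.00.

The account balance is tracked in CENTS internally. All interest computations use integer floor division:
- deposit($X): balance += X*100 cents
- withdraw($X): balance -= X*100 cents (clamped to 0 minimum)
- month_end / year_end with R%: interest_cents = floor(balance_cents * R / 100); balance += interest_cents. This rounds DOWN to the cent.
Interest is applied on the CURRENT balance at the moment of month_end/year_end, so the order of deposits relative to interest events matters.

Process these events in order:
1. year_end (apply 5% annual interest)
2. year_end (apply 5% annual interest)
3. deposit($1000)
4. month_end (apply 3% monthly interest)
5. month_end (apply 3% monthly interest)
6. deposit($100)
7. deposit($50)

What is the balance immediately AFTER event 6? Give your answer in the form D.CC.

Answer: 1160.90

Derivation:
After 1 (year_end (apply 5% annual interest)): balance=$0.00 total_interest=$0.00
After 2 (year_end (apply 5% annual interest)): balance=$0.00 total_interest=$0.00
After 3 (deposit($1000)): balance=$1000.00 total_interest=$0.00
After 4 (month_end (apply 3% monthly interest)): balance=$1030.00 total_interest=$30.00
After 5 (month_end (apply 3% monthly interest)): balance=$1060.90 total_interest=$60.90
After 6 (deposit($100)): balance=$1160.90 total_interest=$60.90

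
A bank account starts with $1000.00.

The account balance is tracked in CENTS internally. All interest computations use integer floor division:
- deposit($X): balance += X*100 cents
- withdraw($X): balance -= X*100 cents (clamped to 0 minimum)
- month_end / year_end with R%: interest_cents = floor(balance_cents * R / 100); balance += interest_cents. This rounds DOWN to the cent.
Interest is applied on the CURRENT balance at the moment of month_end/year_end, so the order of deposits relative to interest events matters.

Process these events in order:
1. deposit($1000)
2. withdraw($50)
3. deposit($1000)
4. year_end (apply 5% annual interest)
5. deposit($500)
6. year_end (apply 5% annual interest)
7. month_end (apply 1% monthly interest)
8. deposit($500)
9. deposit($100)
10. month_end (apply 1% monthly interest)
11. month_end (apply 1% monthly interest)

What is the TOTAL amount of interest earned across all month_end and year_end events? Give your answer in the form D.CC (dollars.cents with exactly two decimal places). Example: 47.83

Answer: 453.88

Derivation:
After 1 (deposit($1000)): balance=$2000.00 total_interest=$0.00
After 2 (withdraw($50)): balance=$1950.00 total_interest=$0.00
After 3 (deposit($1000)): balance=$2950.00 total_interest=$0.00
After 4 (year_end (apply 5% annual interest)): balance=$3097.50 total_interest=$147.50
After 5 (deposit($500)): balance=$3597.50 total_interest=$147.50
After 6 (year_end (apply 5% annual interest)): balance=$3777.37 total_interest=$327.37
After 7 (month_end (apply 1% monthly interest)): balance=$3815.14 total_interest=$365.14
After 8 (deposit($500)): balance=$4315.14 total_interest=$365.14
After 9 (deposit($100)): balance=$4415.14 total_interest=$365.14
After 10 (month_end (apply 1% monthly interest)): balance=$4459.29 total_interest=$409.29
After 11 (month_end (apply 1% monthly interest)): balance=$4503.88 total_interest=$453.88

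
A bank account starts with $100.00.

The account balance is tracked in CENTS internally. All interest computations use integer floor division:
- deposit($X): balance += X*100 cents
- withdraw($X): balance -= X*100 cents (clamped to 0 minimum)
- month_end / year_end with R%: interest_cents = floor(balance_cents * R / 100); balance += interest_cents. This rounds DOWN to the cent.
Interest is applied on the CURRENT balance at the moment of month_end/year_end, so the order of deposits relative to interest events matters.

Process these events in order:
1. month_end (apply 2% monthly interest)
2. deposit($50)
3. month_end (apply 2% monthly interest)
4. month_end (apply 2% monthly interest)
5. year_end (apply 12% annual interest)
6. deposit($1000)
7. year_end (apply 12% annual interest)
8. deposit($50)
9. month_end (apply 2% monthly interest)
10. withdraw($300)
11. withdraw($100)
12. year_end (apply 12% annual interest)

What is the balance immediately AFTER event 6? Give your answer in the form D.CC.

Answer: 1177.11

Derivation:
After 1 (month_end (apply 2% monthly interest)): balance=$102.00 total_interest=$2.00
After 2 (deposit($50)): balance=$152.00 total_interest=$2.00
After 3 (month_end (apply 2% monthly interest)): balance=$155.04 total_interest=$5.04
After 4 (month_end (apply 2% monthly interest)): balance=$158.14 total_interest=$8.14
After 5 (year_end (apply 12% annual interest)): balance=$177.11 total_interest=$27.11
After 6 (deposit($1000)): balance=$1177.11 total_interest=$27.11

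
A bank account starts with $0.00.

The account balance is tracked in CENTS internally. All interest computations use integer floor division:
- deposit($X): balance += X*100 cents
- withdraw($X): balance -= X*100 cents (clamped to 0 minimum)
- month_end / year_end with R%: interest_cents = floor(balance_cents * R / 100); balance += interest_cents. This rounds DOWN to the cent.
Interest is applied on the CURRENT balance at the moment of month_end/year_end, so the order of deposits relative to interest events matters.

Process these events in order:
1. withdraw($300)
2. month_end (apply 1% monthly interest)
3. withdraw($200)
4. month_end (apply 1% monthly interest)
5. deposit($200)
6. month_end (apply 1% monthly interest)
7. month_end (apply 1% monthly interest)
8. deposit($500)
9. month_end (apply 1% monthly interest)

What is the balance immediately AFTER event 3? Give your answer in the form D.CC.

Answer: 0.00

Derivation:
After 1 (withdraw($300)): balance=$0.00 total_interest=$0.00
After 2 (month_end (apply 1% monthly interest)): balance=$0.00 total_interest=$0.00
After 3 (withdraw($200)): balance=$0.00 total_interest=$0.00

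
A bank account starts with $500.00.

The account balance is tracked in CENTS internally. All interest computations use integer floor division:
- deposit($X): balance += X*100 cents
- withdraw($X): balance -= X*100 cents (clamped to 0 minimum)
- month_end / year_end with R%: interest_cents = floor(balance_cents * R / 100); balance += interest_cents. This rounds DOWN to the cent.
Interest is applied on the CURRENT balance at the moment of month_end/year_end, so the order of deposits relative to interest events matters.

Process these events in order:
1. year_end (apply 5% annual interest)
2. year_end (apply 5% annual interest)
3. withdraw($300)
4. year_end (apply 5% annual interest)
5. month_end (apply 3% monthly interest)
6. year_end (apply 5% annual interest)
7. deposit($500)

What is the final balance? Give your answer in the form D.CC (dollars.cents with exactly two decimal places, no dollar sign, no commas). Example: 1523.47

After 1 (year_end (apply 5% annual interest)): balance=$525.00 total_interest=$25.00
After 2 (year_end (apply 5% annual interest)): balance=$551.25 total_interest=$51.25
After 3 (withdraw($300)): balance=$251.25 total_interest=$51.25
After 4 (year_end (apply 5% annual interest)): balance=$263.81 total_interest=$63.81
After 5 (month_end (apply 3% monthly interest)): balance=$271.72 total_interest=$71.72
After 6 (year_end (apply 5% annual interest)): balance=$285.30 total_interest=$85.30
After 7 (deposit($500)): balance=$785.30 total_interest=$85.30

Answer: 785.30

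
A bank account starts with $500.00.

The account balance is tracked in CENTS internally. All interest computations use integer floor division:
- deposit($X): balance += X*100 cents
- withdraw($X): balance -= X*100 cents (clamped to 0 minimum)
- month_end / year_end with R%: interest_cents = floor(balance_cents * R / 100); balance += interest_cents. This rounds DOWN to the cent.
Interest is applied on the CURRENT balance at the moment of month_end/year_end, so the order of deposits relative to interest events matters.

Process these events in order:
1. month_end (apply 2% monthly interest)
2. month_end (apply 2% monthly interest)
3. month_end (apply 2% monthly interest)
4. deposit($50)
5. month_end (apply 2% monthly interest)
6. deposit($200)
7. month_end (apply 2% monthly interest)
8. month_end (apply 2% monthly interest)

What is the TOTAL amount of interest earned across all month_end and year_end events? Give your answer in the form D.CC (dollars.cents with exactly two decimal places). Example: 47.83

Answer: 74.21

Derivation:
After 1 (month_end (apply 2% monthly interest)): balance=$510.00 total_interest=$10.00
After 2 (month_end (apply 2% monthly interest)): balance=$520.20 total_interest=$20.20
After 3 (month_end (apply 2% monthly interest)): balance=$530.60 total_interest=$30.60
After 4 (deposit($50)): balance=$580.60 total_interest=$30.60
After 5 (month_end (apply 2% monthly interest)): balance=$592.21 total_interest=$42.21
After 6 (deposit($200)): balance=$792.21 total_interest=$42.21
After 7 (month_end (apply 2% monthly interest)): balance=$808.05 total_interest=$58.05
After 8 (month_end (apply 2% monthly interest)): balance=$824.21 total_interest=$74.21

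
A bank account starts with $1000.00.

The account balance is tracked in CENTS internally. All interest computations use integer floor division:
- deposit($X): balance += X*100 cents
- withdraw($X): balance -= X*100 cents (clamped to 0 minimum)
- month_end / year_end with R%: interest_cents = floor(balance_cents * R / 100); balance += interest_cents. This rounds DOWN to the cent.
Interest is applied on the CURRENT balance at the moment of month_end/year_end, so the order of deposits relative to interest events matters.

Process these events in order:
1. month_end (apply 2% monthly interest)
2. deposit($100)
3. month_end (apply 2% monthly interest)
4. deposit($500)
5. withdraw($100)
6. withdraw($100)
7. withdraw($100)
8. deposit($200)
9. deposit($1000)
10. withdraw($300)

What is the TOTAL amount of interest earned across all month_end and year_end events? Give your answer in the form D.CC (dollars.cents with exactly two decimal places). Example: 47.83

Answer: 42.40

Derivation:
After 1 (month_end (apply 2% monthly interest)): balance=$1020.00 total_interest=$20.00
After 2 (deposit($100)): balance=$1120.00 total_interest=$20.00
After 3 (month_end (apply 2% monthly interest)): balance=$1142.40 total_interest=$42.40
After 4 (deposit($500)): balance=$1642.40 total_interest=$42.40
After 5 (withdraw($100)): balance=$1542.40 total_interest=$42.40
After 6 (withdraw($100)): balance=$1442.40 total_interest=$42.40
After 7 (withdraw($100)): balance=$1342.40 total_interest=$42.40
After 8 (deposit($200)): balance=$1542.40 total_interest=$42.40
After 9 (deposit($1000)): balance=$2542.40 total_interest=$42.40
After 10 (withdraw($300)): balance=$2242.40 total_interest=$42.40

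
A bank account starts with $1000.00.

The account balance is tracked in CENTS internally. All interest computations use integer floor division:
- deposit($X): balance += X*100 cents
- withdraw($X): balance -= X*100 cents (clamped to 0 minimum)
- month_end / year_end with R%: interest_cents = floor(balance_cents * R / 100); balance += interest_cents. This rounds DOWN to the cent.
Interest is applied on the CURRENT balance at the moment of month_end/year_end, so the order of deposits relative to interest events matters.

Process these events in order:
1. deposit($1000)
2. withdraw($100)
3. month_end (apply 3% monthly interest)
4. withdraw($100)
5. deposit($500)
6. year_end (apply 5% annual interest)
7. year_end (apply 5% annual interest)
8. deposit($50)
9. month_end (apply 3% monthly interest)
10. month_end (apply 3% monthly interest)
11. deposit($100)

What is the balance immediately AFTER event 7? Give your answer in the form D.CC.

After 1 (deposit($1000)): balance=$2000.00 total_interest=$0.00
After 2 (withdraw($100)): balance=$1900.00 total_interest=$0.00
After 3 (month_end (apply 3% monthly interest)): balance=$1957.00 total_interest=$57.00
After 4 (withdraw($100)): balance=$1857.00 total_interest=$57.00
After 5 (deposit($500)): balance=$2357.00 total_interest=$57.00
After 6 (year_end (apply 5% annual interest)): balance=$2474.85 total_interest=$174.85
After 7 (year_end (apply 5% annual interest)): balance=$2598.59 total_interest=$298.59

Answer: 2598.59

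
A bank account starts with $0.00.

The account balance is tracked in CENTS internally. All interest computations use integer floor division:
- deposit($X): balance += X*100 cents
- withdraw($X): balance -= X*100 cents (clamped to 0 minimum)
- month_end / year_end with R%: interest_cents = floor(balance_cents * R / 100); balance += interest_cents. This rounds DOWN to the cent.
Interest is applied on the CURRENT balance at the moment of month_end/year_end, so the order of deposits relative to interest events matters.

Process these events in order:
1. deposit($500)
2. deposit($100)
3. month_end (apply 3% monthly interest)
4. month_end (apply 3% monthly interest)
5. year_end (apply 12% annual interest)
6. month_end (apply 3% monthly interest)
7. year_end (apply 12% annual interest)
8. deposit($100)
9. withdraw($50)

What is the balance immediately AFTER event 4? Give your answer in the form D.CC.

After 1 (deposit($500)): balance=$500.00 total_interest=$0.00
After 2 (deposit($100)): balance=$600.00 total_interest=$0.00
After 3 (month_end (apply 3% monthly interest)): balance=$618.00 total_interest=$18.00
After 4 (month_end (apply 3% monthly interest)): balance=$636.54 total_interest=$36.54

Answer: 636.54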